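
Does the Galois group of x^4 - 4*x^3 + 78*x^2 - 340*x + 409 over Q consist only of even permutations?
The polynomial is irreducible of degree 4 over Q. Its discriminant is 12230590464 = 110592^2, a perfect square. A Galois group lies in the alternating group exactly when the discriminant is a square in Q, so the Galois group (A_4) is contained in A_4.

Yes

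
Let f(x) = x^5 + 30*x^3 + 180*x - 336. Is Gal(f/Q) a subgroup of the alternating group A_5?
No

The polynomial is irreducible of degree 5 over Q. Its discriminant is 64800000000000, which is not a perfect square. A Galois group lies in the alternating group exactly when the discriminant is a square in Q, so the Galois group (F_20) is not contained in A_5.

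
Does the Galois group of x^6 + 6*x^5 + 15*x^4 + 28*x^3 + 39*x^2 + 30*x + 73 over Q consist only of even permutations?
No

The polynomial is irreducible of degree 6 over Q. Its discriminant is -21134460321792, which is not a perfect square. A Galois group lies in the alternating group exactly when the discriminant is a square in Q, so the Galois group (C_6) is not contained in A_6.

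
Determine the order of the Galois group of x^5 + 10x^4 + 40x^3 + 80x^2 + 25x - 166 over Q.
60

The degree of the splitting field over Q equals the order of the Galois group, so first determine the group. The polynomial f is an irreducible quintic over Q, so G = Gal(f/Q) is a transitive subgroup of S_5: one of C_5 (5T1, order 5), D_5 (5T2, order 10), F_20 (5T3, order 20), A_5 (5T4, order 60) or S_5 (5T5, order 120). The discriminant of f is 58564000000 = 242000^2, a perfect square, so G is contained in A_5. The transitive groups of degree 5 contained in A_5 are: C_5 (5T1, order 5), D_5 (5T2, order 10), A_5 (5T4, order 60). By Dedekind's theorem, for a prime p not dividing disc(f) the degrees of the irreducible factors of f mod p form the cycle type of an element of G. Factoring f modulo the 3 such primes p <= 13 (skipping 2, 5, 11, which divide the discriminant), each new pattern first appears at: mod 3: f = (x^5 + x^4 + x^3 + 2x^2 + x + 2), pattern 5; mod 13: f = (x + 7)(x + 9)(x^3 + 7x^2 + 8x + 5), pattern 3+1+1. No other pattern occurs in this range, so the set of observed cycle types is {5, 3+1+1}. Among the candidates above, the only group containing elements of all these cycle types is A_5 (5T4) — each of C_5 (5T1), D_5 (5T2) lacks at least one of them. Hence G = A_5 (5T4), of order 60. The Galois group A_5 (5T4) has order 60, so the splitting field has degree 60 over Q.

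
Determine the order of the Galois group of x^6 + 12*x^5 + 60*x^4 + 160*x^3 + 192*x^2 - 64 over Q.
The degree of the splitting field over Q equals the order of the Galois group, so first determine the group. The polynomial f is an irreducible sextic over Q, so G = Gal(f/Q) is one of the 16 transitive subgroups 6T1, ..., 6T16 of S_6. The discriminant of f is -450868486864896, which is not a perfect square, so G is not contained in A_6. The transitive groups of degree 6 not contained in A_6 are: C_6 (6T1, order 6), S_3 (6T2, order 6), D_6 (6T3, order 12), C_3 x S_3 (6T5, order 18), A_4 x C_2 (6T6, order 24), S_4 (6T8, order 24), S_3 x S_3 (6T9, order 36), S_4 x C_2 (6T11, order 48), (S_3 x S_3) : C_2 (6T13, order 72), PGL(2,5) (6T14, order 120), S_6 (6T16, order 720). By Dedekind's theorem, for a prime p not dividing disc(f) the degrees of the irreducible factors of f mod p form the cycle type of an element of G. Factoring f modulo the 33 such primes p <= 149 (skipping 2, 3, which divide the discriminant), each new pattern first appears at: mod 5: f = (x^3 + x + 4)(x^3 + 2x^2 + 4x + 4), pattern 3+3; mod 7: f = (x^6 + 5x^5 + 4x^4 + 6x^3 + 3x^2 + 6), pattern 6; mod 17: f = (x + 1)(x + 3)(x^2 + 4x + 10)(x^2 + 4x + 16), pattern 2+2+1+1; mod 19: f = (x + 5)(x + 8)(x + 15)(x + 18)(x^2 + 4x + 11), pattern 2+1+1+1+1; mod 71: f = (x^2 + 4x + 33)(x^2 + 4x + 53)(x^2 + 4x + 68), pattern 2+2+2. No other pattern occurs in this range, so the set of observed cycle types is {3+3, 6, 2+2+1+1, 2+1+1+1+1, 2+2+2}. The candidates containing elements of all these cycle types are A_4 x C_2 (6T6) of order 24, S_4 x C_2 (6T11) of order 48, (S_3 x S_3) : C_2 (6T13) of order 72, S_6 (6T16) of order 720; the others are excluded. The observed types are precisely the cycle types that occur in A_4 x C_2 (6T6) (apart from the identity). Each of the other remaining candidates has further cycle types, and by the Chebotarev density theorem the matching factorization patterns would occur for a proportion of primes equal to their share of the group: S_4 x C_2 (6T11) additionally contains elements of type 4+2, 4+1+1 (12 of its 48 elements, about 25% of primes); (S_3 x S_3) : C_2 (6T13) additionally contains elements of type 4+2, 3+2+1, 3+1+1+1 (34 of its 72 elements, about 47% of primes); S_6 (6T16) additionally contains elements of type 5+1, 4+2, 4+1+1, 3+2+1, 3+1+1+1 (484 of its 720 elements, about 67% of primes). None of the 33 primes tested shows any such pattern (for each of these groups the chance of that is below 10^-4), which rules them out. Hence G = A_4 x C_2 (6T6), of order 24. The Galois group A_4 x C_2 (6T6) has order 24, so the splitting field has degree 24 over Q.

24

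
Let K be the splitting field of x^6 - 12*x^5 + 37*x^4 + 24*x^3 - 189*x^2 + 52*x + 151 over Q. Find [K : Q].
The degree of the splitting field over Q equals the order of the Galois group, so first determine the group. The polynomial f is an irreducible sextic over Q, so G = Gal(f/Q) is one of the 16 transitive subgroups 6T1, ..., 6T16 of S_6. The discriminant of f is 870211913777152, which is not a perfect square, so G is not contained in A_6. The transitive groups of degree 6 not contained in A_6 are: C_6 (6T1, order 6), S_3 (6T2, order 6), D_6 (6T3, order 12), C_3 x S_3 (6T5, order 18), A_4 x C_2 (6T6, order 24), S_4 (6T8, order 24), S_3 x S_3 (6T9, order 36), S_4 x C_2 (6T11, order 48), (S_3 x S_3) : C_2 (6T13, order 72), PGL(2,5) (6T14, order 120), S_6 (6T16, order 720). By Dedekind's theorem, for a prime p not dividing disc(f) the degrees of the irreducible factors of f mod p form the cycle type of an element of G. Factoring f modulo the 23 such primes p <= 97 (skipping 2, 37, which divide the discriminant), each new pattern first appears at: mod 3: f = (x^3 + x^2 + 2)(x^3 + 2x^2 + 2x + 2), pattern 3+3; mod 5: f = (x^2 + x + 2)(x^2 + 3x + 4)(x^2 + 4x + 2), pattern 2+2+2; mod 67: f = (x + 3)(x + 4)(x + 28)(x + 35)(x + 59)(x + 60), pattern 1+1+1+1+1+1. No other pattern occurs in this range, so the set of observed cycle types is {3+3, 2+2+2, 1+1+1+1+1+1}. The candidates containing elements of all these cycle types are C_6 (6T1) of order 6, S_3 (6T2) of order 6, D_6 (6T3) of order 12, C_3 x S_3 (6T5) of order 18, A_4 x C_2 (6T6) of order 24, S_4 (6T8) of order 24, S_3 x S_3 (6T9) of order 36, S_4 x C_2 (6T11) of order 48, (S_3 x S_3) : C_2 (6T13) of order 72, PGL(2,5) (6T14) of order 120, S_6 (6T16) of order 720; the others are excluded. The observed types are precisely the cycle types that occur in S_3 (6T2). Each of the other remaining candidates has further cycle types, and by the Chebotarev density theorem the matching factorization patterns would occur for a proportion of primes equal to their share of the group: C_6 (6T1) additionally contains elements of type 6 (2 of its 6 elements, about 33% of primes); D_6 (6T3) additionally contains elements of type 6, 2+2+1+1 (5 of its 12 elements, about 42% of primes); C_3 x S_3 (6T5) additionally contains elements of type 6, 3+1+1+1 (10 of its 18 elements, about 56% of primes); A_4 x C_2 (6T6) additionally contains elements of type 6, 2+2+1+1, 2+1+1+1+1 (14 of its 24 elements, about 58% of primes); S_4 (6T8) additionally contains elements of type 4+1+1, 2+2+1+1 (9 of its 24 elements, about 38% of primes); S_3 x S_3 (6T9) additionally contains elements of type 6, 3+1+1+1, 2+2+1+1 (25 of its 36 elements, about 69% of primes); S_4 x C_2 (6T11) additionally contains elements of type 6, 4+2, 4+1+1, 2+2+1+1, 2+1+1+1+1 (32 of its 48 elements, about 67% of primes); (S_3 x S_3) : C_2 (6T13) additionally contains elements of type 6, 4+2, 3+2+1, 3+1+1+1, 2+2+1+1, 2+1+1+1+1 (61 of its 72 elements, about 85% of primes); PGL(2,5) (6T14) additionally contains elements of type 6, 5+1, 4+1+1, 2+2+1+1 (89 of its 120 elements, about 74% of primes); S_6 (6T16) additionally contains elements of type 6, 5+1, 4+2, 4+1+1, 3+2+1, 3+1+1+1, 2+2+1+1, 2+1+1+1+1 (664 of its 720 elements, about 92% of primes). None of the 23 primes tested shows any such pattern (for each of these groups the chance of that is below 10^-4), which rules them out. Hence G = S_3 (6T2), of order 6. The Galois group S_3 (6T2) has order 6, so the splitting field has degree 6 over Q.

6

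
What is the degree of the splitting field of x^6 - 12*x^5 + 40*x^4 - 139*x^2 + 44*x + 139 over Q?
The degree of the splitting field over Q equals the order of the Galois group, so first determine the group. The polynomial f is an irreducible sextic over Q, so G = Gal(f/Q) is one of the 16 transitive subgroups 6T1, ..., 6T16 of S_6. The discriminant of f is 8104320576 = 90024^2, a perfect square, so G is contained in A_6. The transitive groups of degree 6 contained in A_6 are: A_4 (6T4, order 12), S_4 (6T7, order 24), (C_3 x C_3) : C_4 (6T10, order 36), PSL(2,5) (6T12, order 60), A_6 (6T15, order 360). By Dedekind's theorem, for a prime p not dividing disc(f) the degrees of the irreducible factors of f mod p form the cycle type of an element of G. Factoring f modulo the 79 such primes p <= 431 (skipping 2, 3, 11, 31, which divide the discriminant), each new pattern first appears at: mod 5: f = (x^3 + x^2 + x + 3)(x^3 + 2x^2 + 2x + 3), pattern 3+3; mod 13: f = (x^2 + 9x + 6)(x^4 + 5x^3 + 2x^2 + 4x + 8), pattern 4+2; mod 37: f = (x + 11)(x + 22)(x^2 + 4x + 2)(x^2 + 25x + 34), pattern 2+2+1+1; mod 67: f = (x + 12)(x + 14)(x + 27)(x + 36)(x + 49)(x + 51), pattern 1+1+1+1+1+1. No other pattern occurs in this range, so the set of observed cycle types is {3+3, 4+2, 2+2+1+1, 1+1+1+1+1+1}. The candidates containing elements of all these cycle types are S_4 (6T7) of order 24, (C_3 x C_3) : C_4 (6T10) of order 36, A_6 (6T15) of order 360; the others are excluded. The observed types are precisely the cycle types that occur in S_4 (6T7). Each of the other remaining candidates has further cycle types, and by the Chebotarev density theorem the matching factorization patterns would occur for a proportion of primes equal to their share of the group: (C_3 x C_3) : C_4 (6T10) additionally contains elements of type 3+1+1+1 (4 of its 36 elements, about 11% of primes); A_6 (6T15) additionally contains elements of type 5+1, 3+1+1+1 (184 of its 360 elements, about 51% of primes). None of the 79 primes tested shows any such pattern (for each of these groups the chance of that is below 10^-4), which rules them out. Hence G = S_4 (6T7), of order 24. The Galois group S_4 (6T7) has order 24, so the splitting field has degree 24 over Q.

24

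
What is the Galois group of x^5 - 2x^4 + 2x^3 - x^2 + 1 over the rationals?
D_5 (order 10)

The polynomial f is an irreducible quintic over Q, so G = Gal(f/Q) is a transitive subgroup of S_5: one of C_5 (5T1, order 5), D_5 (5T2, order 10), F_20 (5T3, order 20), A_5 (5T4, order 60) or S_5 (5T5, order 120). The discriminant of f is 2209 = 47^2, a perfect square, so G is contained in A_5. The transitive groups of degree 5 contained in A_5 are: C_5 (5T1, order 5), D_5 (5T2, order 10), A_5 (5T4, order 60). By Dedekind's theorem, for a prime p not dividing disc(f) the degrees of the irreducible factors of f mod p form the cycle type of an element of G. Factoring f modulo the 23 such primes p <= 89 (skipping 47, which divides the discriminant), each new pattern first appears at: mod 2: f = (x^5 + x^2 + 1), pattern 5; mod 5: f = (x + 1)(x^2 + 2)(x^2 + 2x + 3), pattern 2+2+1; mod 83: f = (x + 2)(x + 12)(x + 15)(x + 23)(x + 29), pattern 1+1+1+1+1. No other pattern occurs in this range, so the set of observed cycle types is {5, 2+2+1, 1+1+1+1+1}. The candidates containing elements of all these cycle types are D_5 (5T2) of order 10, A_5 (5T4) of order 60; the others are excluded. The observed types are precisely the cycle types that occur in D_5 (5T2). Each of the other remaining candidates has further cycle types, and by the Chebotarev density theorem the matching factorization patterns would occur for a proportion of primes equal to their share of the group: A_5 (5T4) additionally contains elements of type 3+1+1 (20 of its 60 elements, about 33% of primes). None of the 23 primes tested shows any such pattern (for each of these groups the chance of that is below 10^-4), which rules them out. Hence G = D_5 (5T2), of order 10.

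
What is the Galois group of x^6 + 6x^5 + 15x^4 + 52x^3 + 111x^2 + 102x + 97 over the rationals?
D_6 (order 12)

The polynomial f is an irreducible sextic over Q, so G = Gal(f/Q) is one of the 16 transitive subgroups 6T1, ..., 6T16 of S_6. The discriminant of f is 1352605460594688, which is not a perfect square, so G is not contained in A_6. The transitive groups of degree 6 not contained in A_6 are: C_6 (6T1, order 6), S_3 (6T2, order 6), D_6 (6T3, order 12), C_3 x S_3 (6T5, order 18), A_4 x C_2 (6T6, order 24), S_4 (6T8, order 24), S_3 x S_3 (6T9, order 36), S_4 x C_2 (6T11, order 48), (S_3 x S_3) : C_2 (6T13, order 72), PGL(2,5) (6T14, order 120), S_6 (6T16, order 720). By Dedekind's theorem, for a prime p not dividing disc(f) the degrees of the irreducible factors of f mod p form the cycle type of an element of G. Factoring f modulo the 79 such primes p <= 419 (skipping 2, 3, which divide the discriminant), each new pattern first appears at: mod 5: f = (x^6 + x^5 + 2x^3 + x^2 + 2x + 2), pattern 6; mod 7: f = (x^2 + 1)(x^2 + x + 4)(x^2 + 5x + 5), pattern 2+2+2; mod 11: f = (x + 2)(x + 5)(x^2 + x + 1)(x^2 + 9x + 2), pattern 2+2+1+1; mod 13: f = (x^3 + 3x^2 + 3x + 10)(x^3 + 3x^2 + 3x + 11), pattern 3+3; mod 97: f = (x)(x + 37)(x + 48)(x + 55)(x + 63)(x + 94), pattern 1+1+1+1+1+1. No other pattern occurs in this range, so the set of observed cycle types is {6, 2+2+2, 2+2+1+1, 3+3, 1+1+1+1+1+1}. The candidates containing elements of all these cycle types are D_6 (6T3) of order 12, A_4 x C_2 (6T6) of order 24, S_3 x S_3 (6T9) of order 36, S_4 x C_2 (6T11) of order 48, (S_3 x S_3) : C_2 (6T13) of order 72, PGL(2,5) (6T14) of order 120, S_6 (6T16) of order 720; the others are excluded. The observed types are precisely the cycle types that occur in D_6 (6T3). Each of the other remaining candidates has further cycle types, and by the Chebotarev density theorem the matching factorization patterns would occur for a proportion of primes equal to their share of the group: A_4 x C_2 (6T6) additionally contains elements of type 2+1+1+1+1 (3 of its 24 elements, about 12% of primes); S_3 x S_3 (6T9) additionally contains elements of type 3+1+1+1 (4 of its 36 elements, about 11% of primes); S_4 x C_2 (6T11) additionally contains elements of type 4+2, 4+1+1, 2+1+1+1+1 (15 of its 48 elements, about 31% of primes); (S_3 x S_3) : C_2 (6T13) additionally contains elements of type 4+2, 3+2+1, 3+1+1+1, 2+1+1+1+1 (40 of its 72 elements, about 56% of primes); PGL(2,5) (6T14) additionally contains elements of type 5+1, 4+1+1 (54 of its 120 elements, about 45% of primes); S_6 (6T16) additionally contains elements of type 5+1, 4+2, 4+1+1, 3+2+1, 3+1+1+1, 2+1+1+1+1 (499 of its 720 elements, about 69% of primes). None of the 79 primes tested shows any such pattern (for each of these groups the chance of that is below 10^-4), which rules them out. Hence G = D_6 (6T3), of order 12.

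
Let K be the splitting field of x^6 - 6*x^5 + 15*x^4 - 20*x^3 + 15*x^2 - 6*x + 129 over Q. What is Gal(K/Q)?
6T3: D_6

The polynomial f is an irreducible sextic over Q, so G = Gal(f/Q) is one of the 16 transitive subgroups 6T1, ..., 6T16 of S_6. The discriminant of f is -1603087953297408, which is not a perfect square, so G is not contained in A_6. The transitive groups of degree 6 not contained in A_6 are: C_6 (6T1, order 6), S_3 (6T2, order 6), D_6 (6T3, order 12), C_3 x S_3 (6T5, order 18), A_4 x C_2 (6T6, order 24), S_4 (6T8, order 24), S_3 x S_3 (6T9, order 36), S_4 x C_2 (6T11, order 48), (S_3 x S_3) : C_2 (6T13, order 72), PGL(2,5) (6T14, order 120), S_6 (6T16, order 720). By Dedekind's theorem, for a prime p not dividing disc(f) the degrees of the irreducible factors of f mod p form the cycle type of an element of G. Factoring f modulo the 79 such primes p <= 419 (skipping 2, 3, which divide the discriminant), each new pattern first appears at: mod 5: f = (x^2 + 2x + 4)(x^2 + 3x + 3)(x^2 + 4x + 2), pattern 2+2+2; mod 7: f = (x^6 + x^5 + x^4 + x^3 + x^2 + x + 3), pattern 6; mod 11: f = (x + 3)(x + 6)(x^2 + 2x + 2)(x^2 + 5x + 10), pattern 2+2+1+1; mod 19: f = (x^3 + 16x^2 + 3x + 8)(x^3 + 16x^2 + 3x + 9), pattern 3+3; mod 43: f = (x)(x + 5)(x + 6)(x + 35)(x + 36)(x + 41), pattern 1+1+1+1+1+1. No other pattern occurs in this range, so the set of observed cycle types is {2+2+2, 6, 2+2+1+1, 3+3, 1+1+1+1+1+1}. The candidates containing elements of all these cycle types are D_6 (6T3) of order 12, A_4 x C_2 (6T6) of order 24, S_3 x S_3 (6T9) of order 36, S_4 x C_2 (6T11) of order 48, (S_3 x S_3) : C_2 (6T13) of order 72, PGL(2,5) (6T14) of order 120, S_6 (6T16) of order 720; the others are excluded. The observed types are precisely the cycle types that occur in D_6 (6T3). Each of the other remaining candidates has further cycle types, and by the Chebotarev density theorem the matching factorization patterns would occur for a proportion of primes equal to their share of the group: A_4 x C_2 (6T6) additionally contains elements of type 2+1+1+1+1 (3 of its 24 elements, about 12% of primes); S_3 x S_3 (6T9) additionally contains elements of type 3+1+1+1 (4 of its 36 elements, about 11% of primes); S_4 x C_2 (6T11) additionally contains elements of type 4+2, 4+1+1, 2+1+1+1+1 (15 of its 48 elements, about 31% of primes); (S_3 x S_3) : C_2 (6T13) additionally contains elements of type 4+2, 3+2+1, 3+1+1+1, 2+1+1+1+1 (40 of its 72 elements, about 56% of primes); PGL(2,5) (6T14) additionally contains elements of type 5+1, 4+1+1 (54 of its 120 elements, about 45% of primes); S_6 (6T16) additionally contains elements of type 5+1, 4+2, 4+1+1, 3+2+1, 3+1+1+1, 2+1+1+1+1 (499 of its 720 elements, about 69% of primes). None of the 79 primes tested shows any such pattern (for each of these groups the chance of that is below 10^-4), which rules them out. Hence G = D_6 (6T3), of order 12.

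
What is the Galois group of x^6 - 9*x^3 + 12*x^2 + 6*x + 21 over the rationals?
The polynomial f is an irreducible sextic over Q, so G = Gal(f/Q) is one of the 16 transitive subgroups 6T1, ..., 6T16 of S_6. The discriminant of f is -945145936107, which is not a perfect square, so G is not contained in A_6. The transitive groups of degree 6 not contained in A_6 are: C_6 (6T1, order 6), S_3 (6T2, order 6), D_6 (6T3, order 12), C_3 x S_3 (6T5, order 18), A_4 x C_2 (6T6, order 24), S_4 (6T8, order 24), S_3 x S_3 (6T9, order 36), S_4 x C_2 (6T11, order 48), (S_3 x S_3) : C_2 (6T13, order 72), PGL(2,5) (6T14, order 120), S_6 (6T16, order 720). By Dedekind's theorem, for a prime p not dividing disc(f) the degrees of the irreducible factors of f mod p form the cycle type of an element of G. Factoring f modulo the 27 such primes p <= 127 (skipping 3, 17, 19, 43, which divide the discriminant), each new pattern first appears at: mod 2: f = (x^6 + x^3 + 1), pattern 6; mod 7: f = (x)(x^2 + 4)(x^3 + 3x + 5), pattern 3+2+1; mod 11: f = (x^2 + 9x + 10)(x^4 + 2x^3 + 5x^2 + 3x + 1), pattern 4+2; mod 13: f = (x + 7)(x + 9)(x^2 + 4x + 2)(x^2 + 6x + 11), pattern 2+2+1+1; mod 61: f = (x + 12)(x + 26)(x + 41)(x + 55)(x^2 + 49x + 29), pattern 2+1+1+1+1; mod 97: f = (x + 38)(x + 72)(x + 84)(x^3 + 52x + 57), pattern 3+1+1+1; mod 113: f = (x^2 + 37)(x^2 + 52x + 33)(x^2 + 61x + 35), pattern 2+2+2; mod 127: f = (x^3 + 49x + 103)(x^3 + 78x + 15), pattern 3+3. No other pattern occurs in this range, so the set of observed cycle types is {6, 3+2+1, 4+2, 2+2+1+1, 2+1+1+1+1, 3+1+1+1, 2+2+2, 3+3}. The candidates containing elements of all these cycle types are (S_3 x S_3) : C_2 (6T13) of order 72, S_6 (6T16) of order 720; the others are excluded. The observed types are precisely the cycle types that occur in (S_3 x S_3) : C_2 (6T13) (apart from the identity). Each of the other remaining candidates has further cycle types, and by the Chebotarev density theorem the matching factorization patterns would occur for a proportion of primes equal to their share of the group: S_6 (6T16) additionally contains elements of type 5+1, 4+1+1 (234 of its 720 elements, about 32% of primes). None of the 27 primes tested shows any such pattern (for each of these groups the chance of that is below 10^-4), which rules them out. Hence G = (S_3 x S_3) : C_2 (6T13), of order 72.

6T13: (S_3 x S_3) : C_2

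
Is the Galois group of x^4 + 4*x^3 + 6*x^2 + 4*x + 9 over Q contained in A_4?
The polynomial is irreducible of degree 4 over Q. Its discriminant is 131072, which is not a perfect square. A Galois group lies in the alternating group exactly when the discriminant is a square in Q, so the Galois group (D_4) is not contained in A_4.

No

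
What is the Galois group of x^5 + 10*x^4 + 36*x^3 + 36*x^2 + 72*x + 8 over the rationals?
The polynomial f is an irreducible quintic over Q, so G = Gal(f/Q) is a transitive subgroup of S_5: one of C_5 (5T1, order 5), D_5 (5T2, order 10), F_20 (5T3, order 20), A_5 (5T4, order 60) or S_5 (5T5, order 120). The discriminant of f is 727591800832, which is not a perfect square, so G is not contained in A_5. The transitive groups of degree 5 not contained in A_5 are: F_20 (5T3, order 20), S_5 (5T5, order 120). By Dedekind's theorem, for a prime p not dividing disc(f) the degrees of the irreducible factors of f mod p form the cycle type of an element of G. Factoring f modulo the 5 such primes p <= 19 (skipping 2, 13, 17, which divide the discriminant), each new pattern first appears at: mod 3: f = (x^5 + x^4 + 2), pattern 5; mod 5: f = (x + 1)(x^4 + 4x^3 + 2x^2 + 4x + 3), pattern 4+1; mod 19: f = (x + 2)(x + 13)(x + 14)(x^2 + 9), pattern 2+1+1+1. No other pattern occurs in this range, so the set of observed cycle types is {5, 4+1, 2+1+1+1}. Among the candidates above, the only group containing elements of all these cycle types is S_5 (5T5) — F_20 (5T3) lacks at least one of them. Hence G = S_5 (5T5), of order 120.

S_5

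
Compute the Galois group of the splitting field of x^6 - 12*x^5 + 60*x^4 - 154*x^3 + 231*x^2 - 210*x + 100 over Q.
S_3

The polynomial f is an irreducible sextic over Q, so G = Gal(f/Q) is one of the 16 transitive subgroups 6T1, ..., 6T16 of S_6. The discriminant of f is -1160950579200, which is not a perfect square, so G is not contained in A_6. The transitive groups of degree 6 not contained in A_6 are: C_6 (6T1, order 6), S_3 (6T2, order 6), D_6 (6T3, order 12), C_3 x S_3 (6T5, order 18), A_4 x C_2 (6T6, order 24), S_4 (6T8, order 24), S_3 x S_3 (6T9, order 36), S_4 x C_2 (6T11, order 48), (S_3 x S_3) : C_2 (6T13, order 72), PGL(2,5) (6T14, order 120), S_6 (6T16, order 720). By Dedekind's theorem, for a prime p not dividing disc(f) the degrees of the irreducible factors of f mod p form the cycle type of an element of G. Factoring f modulo the 23 such primes p <= 101 (skipping 2, 3, 5, which divide the discriminant), each new pattern first appears at: mod 7: f = (x^3 + x^2 + 4x + 6)(x^3 + x^2 + 6x + 5), pattern 3+3; mod 11: f = (x^2 + 2x + 2)(x^2 + 3x + 3)(x^2 + 5x + 2), pattern 2+2+2; mod 61: f = (x + 22)(x + 24)(x + 41)(x + 45)(x + 47)(x + 53), pattern 1+1+1+1+1+1. No other pattern occurs in this range, so the set of observed cycle types is {3+3, 2+2+2, 1+1+1+1+1+1}. The candidates containing elements of all these cycle types are C_6 (6T1) of order 6, S_3 (6T2) of order 6, D_6 (6T3) of order 12, C_3 x S_3 (6T5) of order 18, A_4 x C_2 (6T6) of order 24, S_4 (6T8) of order 24, S_3 x S_3 (6T9) of order 36, S_4 x C_2 (6T11) of order 48, (S_3 x S_3) : C_2 (6T13) of order 72, PGL(2,5) (6T14) of order 120, S_6 (6T16) of order 720; the others are excluded. The observed types are precisely the cycle types that occur in S_3 (6T2). Each of the other remaining candidates has further cycle types, and by the Chebotarev density theorem the matching factorization patterns would occur for a proportion of primes equal to their share of the group: C_6 (6T1) additionally contains elements of type 6 (2 of its 6 elements, about 33% of primes); D_6 (6T3) additionally contains elements of type 6, 2+2+1+1 (5 of its 12 elements, about 42% of primes); C_3 x S_3 (6T5) additionally contains elements of type 6, 3+1+1+1 (10 of its 18 elements, about 56% of primes); A_4 x C_2 (6T6) additionally contains elements of type 6, 2+2+1+1, 2+1+1+1+1 (14 of its 24 elements, about 58% of primes); S_4 (6T8) additionally contains elements of type 4+1+1, 2+2+1+1 (9 of its 24 elements, about 38% of primes); S_3 x S_3 (6T9) additionally contains elements of type 6, 3+1+1+1, 2+2+1+1 (25 of its 36 elements, about 69% of primes); S_4 x C_2 (6T11) additionally contains elements of type 6, 4+2, 4+1+1, 2+2+1+1, 2+1+1+1+1 (32 of its 48 elements, about 67% of primes); (S_3 x S_3) : C_2 (6T13) additionally contains elements of type 6, 4+2, 3+2+1, 3+1+1+1, 2+2+1+1, 2+1+1+1+1 (61 of its 72 elements, about 85% of primes); PGL(2,5) (6T14) additionally contains elements of type 6, 5+1, 4+1+1, 2+2+1+1 (89 of its 120 elements, about 74% of primes); S_6 (6T16) additionally contains elements of type 6, 5+1, 4+2, 4+1+1, 3+2+1, 3+1+1+1, 2+2+1+1, 2+1+1+1+1 (664 of its 720 elements, about 92% of primes). None of the 23 primes tested shows any such pattern (for each of these groups the chance of that is below 10^-4), which rules them out. Hence G = S_3 (6T2), of order 6.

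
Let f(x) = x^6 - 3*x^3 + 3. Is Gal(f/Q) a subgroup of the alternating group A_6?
No

The polynomial is irreducible of degree 6 over Q. Its discriminant is -177147, which is not a perfect square. A Galois group lies in the alternating group exactly when the discriminant is a square in Q, so the Galois group (C_3 x S_3) is not contained in A_6.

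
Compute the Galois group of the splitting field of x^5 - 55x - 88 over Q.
The polynomial f is an irreducible quintic over Q, so G = Gal(f/Q) is a transitive subgroup of S_5: one of C_5 (5T1, order 5), D_5 (5T2, order 10), F_20 (5T3, order 20), A_5 (5T4, order 60) or S_5 (5T5, order 120). The discriminant of f is 58564000000 = 242000^2, a perfect square, so G is contained in A_5. The transitive groups of degree 5 contained in A_5 are: C_5 (5T1, order 5), D_5 (5T2, order 10), A_5 (5T4, order 60). By Dedekind's theorem, for a prime p not dividing disc(f) the degrees of the irreducible factors of f mod p form the cycle type of an element of G. Factoring f modulo the 3 such primes p <= 13 (skipping 2, 5, 11, which divide the discriminant), each new pattern first appears at: mod 3: f = (x^5 + 2x + 2), pattern 5; mod 13: f = (x + 5)(x + 7)(x^3 + x^2 + 5x + 9), pattern 3+1+1. No other pattern occurs in this range, so the set of observed cycle types is {5, 3+1+1}. Among the candidates above, the only group containing elements of all these cycle types is A_5 (5T4) — each of C_5 (5T1), D_5 (5T2) lacks at least one of them. Hence G = A_5 (5T4), of order 60.

A_5, the alternating group on 5 letters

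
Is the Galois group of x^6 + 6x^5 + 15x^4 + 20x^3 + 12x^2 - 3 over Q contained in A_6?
Yes

The polynomial is irreducible of degree 6 over Q. Its discriminant is 419904 = 648^2, a perfect square. A Galois group lies in the alternating group exactly when the discriminant is a square in Q, so the Galois group (A_4) is contained in A_6.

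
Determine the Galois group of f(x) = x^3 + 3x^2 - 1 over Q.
The polynomial is an irreducible cubic over Q and its discriminant is 81 = 9^2, a perfect square. For an irreducible cubic, a square discriminant forces the Galois group to be A_3, the cyclic group of order 3.

C_3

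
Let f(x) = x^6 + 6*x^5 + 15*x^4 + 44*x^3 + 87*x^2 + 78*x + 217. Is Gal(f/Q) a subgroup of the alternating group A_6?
The polynomial is irreducible of degree 6 over Q. Its discriminant is -190210142896128, which is not a perfect square. A Galois group lies in the alternating group exactly when the discriminant is a square in Q, so the Galois group (C_3 x S_3) is not contained in A_6.

No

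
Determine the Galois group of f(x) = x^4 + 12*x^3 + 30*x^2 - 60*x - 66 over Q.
4T3: D_4

The polynomial is an irreducible quartic over Q and its discriminant is -257465088, which is not a perfect square, so the Galois group is not contained in A_4. The resolvent cubic y^3 - 30*y^2 - 456*y - 2016 has exactly one rational root, so the Galois group is C_4 or D_4. The quartic remains irreducible over Q(sqrt(disc)), so the group is D_4.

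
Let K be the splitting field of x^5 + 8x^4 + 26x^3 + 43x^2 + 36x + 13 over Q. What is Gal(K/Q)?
D_5

The polynomial f is an irreducible quintic over Q, so G = Gal(f/Q) is a transitive subgroup of S_5: one of C_5 (5T1, order 5), D_5 (5T2, order 10), F_20 (5T3, order 20), A_5 (5T4, order 60) or S_5 (5T5, order 120). The discriminant of f is 2209 = 47^2, a perfect square, so G is contained in A_5. The transitive groups of degree 5 contained in A_5 are: C_5 (5T1, order 5), D_5 (5T2, order 10), A_5 (5T4, order 60). By Dedekind's theorem, for a prime p not dividing disc(f) the degrees of the irreducible factors of f mod p form the cycle type of an element of G. Factoring f modulo the 23 such primes p <= 89 (skipping 47, which divides the discriminant), each new pattern first appears at: mod 2: f = (x^5 + x^2 + 1), pattern 5; mod 5: f = (x + 3)(x^2 + x + 1)(x^2 + 4x + 1), pattern 2+2+1; mod 83: f = (x + 4)(x + 14)(x + 17)(x + 25)(x + 31), pattern 1+1+1+1+1. No other pattern occurs in this range, so the set of observed cycle types is {5, 2+2+1, 1+1+1+1+1}. The candidates containing elements of all these cycle types are D_5 (5T2) of order 10, A_5 (5T4) of order 60; the others are excluded. The observed types are precisely the cycle types that occur in D_5 (5T2). Each of the other remaining candidates has further cycle types, and by the Chebotarev density theorem the matching factorization patterns would occur for a proportion of primes equal to their share of the group: A_5 (5T4) additionally contains elements of type 3+1+1 (20 of its 60 elements, about 33% of primes). None of the 23 primes tested shows any such pattern (for each of these groups the chance of that is below 10^-4), which rules them out. Hence G = D_5 (5T2), of order 10.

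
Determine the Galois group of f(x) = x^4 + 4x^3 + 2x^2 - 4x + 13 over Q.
V_4

The polynomial is an irreducible quartic over Q and its discriminant is 589824 = 768^2, a perfect square, so the Galois group is contained in A_4. The resolvent cubic y^3 - 2*y^2 - 68*y - 120 splits completely over Q, which gives the Klein four-group V_4.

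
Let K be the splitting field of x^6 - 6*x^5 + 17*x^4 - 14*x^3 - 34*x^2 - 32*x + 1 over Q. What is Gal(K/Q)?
The polynomial f is an irreducible sextic over Q, so G = Gal(f/Q) is one of the 16 transitive subgroups 6T1, ..., 6T16 of S_6. The discriminant of f is 94085654450176 = 9699776^2, a perfect square, so G is contained in A_6. The transitive groups of degree 6 contained in A_6 are: A_4 (6T4, order 12), S_4 (6T7, order 24), (C_3 x C_3) : C_4 (6T10, order 36), PSL(2,5) (6T12, order 60), A_6 (6T15, order 360). By Dedekind's theorem, for a prime p not dividing disc(f) the degrees of the irreducible factors of f mod p form the cycle type of an element of G. Factoring f modulo the 79 such primes p <= 419 (skipping 2, 31, which divide the discriminant), each new pattern first appears at: mod 3: f = (x^2 + 1)(x^4 + x^2 + x + 1), pattern 4+2; mod 5: f = (x^3 + 2x + 4)(x^3 + 4x^2 + 4), pattern 3+3; mod 11: f = (x + 6)(x + 7)(x^2 + 4x + 5)(x^2 + 10x + 1), pattern 2+2+1+1; mod 67: f = (x + 34)(x + 51)(x + 57)(x + 58)(x + 63)(x + 66), pattern 1+1+1+1+1+1. No other pattern occurs in this range, so the set of observed cycle types is {4+2, 3+3, 2+2+1+1, 1+1+1+1+1+1}. The candidates containing elements of all these cycle types are S_4 (6T7) of order 24, (C_3 x C_3) : C_4 (6T10) of order 36, A_6 (6T15) of order 360; the others are excluded. The observed types are precisely the cycle types that occur in S_4 (6T7). Each of the other remaining candidates has further cycle types, and by the Chebotarev density theorem the matching factorization patterns would occur for a proportion of primes equal to their share of the group: (C_3 x C_3) : C_4 (6T10) additionally contains elements of type 3+1+1+1 (4 of its 36 elements, about 11% of primes); A_6 (6T15) additionally contains elements of type 5+1, 3+1+1+1 (184 of its 360 elements, about 51% of primes). None of the 79 primes tested shows any such pattern (for each of these groups the chance of that is below 10^-4), which rules them out. Hence G = S_4 (6T7), of order 24.

S_4 (order 24)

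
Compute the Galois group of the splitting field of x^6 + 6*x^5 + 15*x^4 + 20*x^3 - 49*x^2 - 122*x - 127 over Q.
S_4, S_4(6d), the S_4-action on 6 points inside A_6

The polynomial f is an irreducible sextic over Q, so G = Gal(f/Q) is one of the 16 transitive subgroups 6T1, ..., 6T16 of S_6. The discriminant of f is 3603718079512576 = 60030976^2, a perfect square, so G is contained in A_6. The transitive groups of degree 6 contained in A_6 are: A_4 (6T4, order 12), S_4 (6T7, order 24), (C_3 x C_3) : C_4 (6T10, order 36), PSL(2,5) (6T12, order 60), A_6 (6T15, order 360). By Dedekind's theorem, for a prime p not dividing disc(f) the degrees of the irreducible factors of f mod p form the cycle type of an element of G. Factoring f modulo the 79 such primes p <= 419 (skipping 2, 229, which divide the discriminant), each new pattern first appears at: mod 3: f = (x^3 + x^2 + x + 2)(x^3 + 2x^2 + 1), pattern 3+3; mod 7: f = (x^2 + 2x + 3)(x^4 + 4x^3 + 4x^2 + 2), pattern 4+2; mod 23: f = (x + 6)(x + 19)(x^2 + 2)(x^2 + 4x + 6), pattern 2+2+1+1; mod 193: f = (x + 8)(x + 14)(x + 20)(x + 175)(x + 181)(x + 187), pattern 1+1+1+1+1+1. No other pattern occurs in this range, so the set of observed cycle types is {3+3, 4+2, 2+2+1+1, 1+1+1+1+1+1}. The candidates containing elements of all these cycle types are S_4 (6T7) of order 24, (C_3 x C_3) : C_4 (6T10) of order 36, A_6 (6T15) of order 360; the others are excluded. The observed types are precisely the cycle types that occur in S_4 (6T7). Each of the other remaining candidates has further cycle types, and by the Chebotarev density theorem the matching factorization patterns would occur for a proportion of primes equal to their share of the group: (C_3 x C_3) : C_4 (6T10) additionally contains elements of type 3+1+1+1 (4 of its 36 elements, about 11% of primes); A_6 (6T15) additionally contains elements of type 5+1, 3+1+1+1 (184 of its 360 elements, about 51% of primes). None of the 79 primes tested shows any such pattern (for each of these groups the chance of that is below 10^-4), which rules them out. Hence G = S_4 (6T7), of order 24.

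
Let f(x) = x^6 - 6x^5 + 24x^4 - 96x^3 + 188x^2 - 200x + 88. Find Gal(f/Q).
6T7: S_4

The polynomial f is an irreducible sextic over Q, so G = Gal(f/Q) is one of the 16 transitive subgroups 6T1, ..., 6T16 of S_6. The discriminant of f is 937406077599744 = 30617088^2, a perfect square, so G is contained in A_6. The transitive groups of degree 6 contained in A_6 are: A_4 (6T4, order 12), S_4 (6T7, order 24), (C_3 x C_3) : C_4 (6T10, order 36), PSL(2,5) (6T12, order 60), A_6 (6T15, order 360). By Dedekind's theorem, for a prime p not dividing disc(f) the degrees of the irreducible factors of f mod p form the cycle type of an element of G. Factoring f modulo the 79 such primes p <= 421 (skipping 2, 3, 31, which divide the discriminant), each new pattern first appears at: mod 5: f = (x^3 + 2x^2 + 1)(x^3 + 2x^2 + 3), pattern 3+3; mod 11: f = (x)(x + 6)(x^2 + 1)(x^2 + 10x + 7), pattern 2+2+1+1; mod 13: f = (x^2 + 5)(x^4 + 7x^3 + 6x^2 + 12x + 2), pattern 4+2; mod 67: f = (x + 1)(x + 11)(x + 18)(x + 23)(x + 27)(x + 48), pattern 1+1+1+1+1+1. No other pattern occurs in this range, so the set of observed cycle types is {3+3, 2+2+1+1, 4+2, 1+1+1+1+1+1}. The candidates containing elements of all these cycle types are S_4 (6T7) of order 24, (C_3 x C_3) : C_4 (6T10) of order 36, A_6 (6T15) of order 360; the others are excluded. The observed types are precisely the cycle types that occur in S_4 (6T7). Each of the other remaining candidates has further cycle types, and by the Chebotarev density theorem the matching factorization patterns would occur for a proportion of primes equal to their share of the group: (C_3 x C_3) : C_4 (6T10) additionally contains elements of type 3+1+1+1 (4 of its 36 elements, about 11% of primes); A_6 (6T15) additionally contains elements of type 5+1, 3+1+1+1 (184 of its 360 elements, about 51% of primes). None of the 79 primes tested shows any such pattern (for each of these groups the chance of that is below 10^-4), which rules them out. Hence G = S_4 (6T7), of order 24.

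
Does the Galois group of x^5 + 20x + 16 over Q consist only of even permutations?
The polynomial is irreducible of degree 5 over Q. Its discriminant is 1024000000 = 32000^2, a perfect square. A Galois group lies in the alternating group exactly when the discriminant is a square in Q, so the Galois group (A_5) is contained in A_5.

Yes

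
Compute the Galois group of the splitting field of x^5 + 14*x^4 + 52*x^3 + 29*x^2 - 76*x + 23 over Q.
The polynomial f is an irreducible quintic over Q, so G = Gal(f/Q) is a transitive subgroup of S_5: one of C_5 (5T1, order 5), D_5 (5T2, order 10), F_20 (5T3, order 20), A_5 (5T4, order 60) or S_5 (5T5, order 120). The discriminant of f is 1012703329 = 31823^2, a perfect square, so G is contained in A_5. The transitive groups of degree 5 contained in A_5 are: C_5 (5T1, order 5), D_5 (5T2, order 10), A_5 (5T4, order 60). By Dedekind's theorem, for a prime p not dividing disc(f) the degrees of the irreducible factors of f mod p form the cycle type of an element of G. Factoring f modulo the 14 such primes p <= 47 (skipping 11, which divides the discriminant), each new pattern first appears at: mod 2: f = (x^5 + x^2 + 1), pattern 5; mod 23: f = (x)(x + 4)(x + 5)(x + 9)(x + 19), pattern 1+1+1+1+1. No other pattern occurs in this range, so the set of observed cycle types is {5, 1+1+1+1+1}. The candidates containing elements of all these cycle types are C_5 (5T1) of order 5, D_5 (5T2) of order 10, A_5 (5T4) of order 60; the others are excluded. The observed types are precisely the cycle types that occur in C_5 (5T1). Each of the other remaining candidates has further cycle types, and by the Chebotarev density theorem the matching factorization patterns would occur for a proportion of primes equal to their share of the group: D_5 (5T2) additionally contains elements of type 2+2+1 (5 of its 10 elements, about 50% of primes); A_5 (5T4) additionally contains elements of type 3+1+1, 2+2+1 (35 of its 60 elements, about 58% of primes). None of the 14 primes tested shows any such pattern (for each of these groups the chance of that is below 10^-4), which rules them out. Hence G = C_5 (5T1), of order 5.

5T1: C_5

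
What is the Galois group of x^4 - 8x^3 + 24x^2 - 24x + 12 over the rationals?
The polynomial is an irreducible quartic over Q and its discriminant is 331776 = 576^2, a perfect square, so the Galois group is contained in A_4. The resolvent cubic y^3 - 24*y^2 + 144*y - 192 is irreducible over Q. An irreducible resolvent with square discriminant gives A_4.

A_4 (also written A4)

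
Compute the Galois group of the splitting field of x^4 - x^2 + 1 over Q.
The polynomial is an irreducible quartic over Q and its discriminant is 144 = 12^2, a perfect square, so the Galois group is contained in A_4. The resolvent cubic y^3 + y^2 - 4*y - 4 splits completely over Q, which gives the Klein four-group V_4.

4T2: V_4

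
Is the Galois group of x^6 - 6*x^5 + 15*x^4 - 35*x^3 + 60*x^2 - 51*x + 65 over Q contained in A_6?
No

The polynomial is irreducible of degree 6 over Q. Its discriminant is 42688773981, which is not a perfect square. A Galois group lies in the alternating group exactly when the discriminant is a square in Q, so the Galois group (S_3 x S_3) is not contained in A_6.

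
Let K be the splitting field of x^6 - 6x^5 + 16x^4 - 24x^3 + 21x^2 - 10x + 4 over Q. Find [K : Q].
The degree of the splitting field over Q equals the order of the Galois group, so first determine the group. The polynomial f is an irreducible sextic over Q, so G = Gal(f/Q) is one of the 16 transitive subgroups 6T1, ..., 6T16 of S_6. The discriminant of f is -1722368, which is not a perfect square, so G is not contained in A_6. The transitive groups of degree 6 not contained in A_6 are: C_6 (6T1, order 6), S_3 (6T2, order 6), D_6 (6T3, order 12), C_3 x S_3 (6T5, order 18), A_4 x C_2 (6T6, order 24), S_4 (6T8, order 24), S_3 x S_3 (6T9, order 36), S_4 x C_2 (6T11, order 48), (S_3 x S_3) : C_2 (6T13, order 72), PGL(2,5) (6T14, order 120), S_6 (6T16, order 720). By Dedekind's theorem, for a prime p not dividing disc(f) the degrees of the irreducible factors of f mod p form the cycle type of an element of G. Factoring f modulo the 29 such primes p <= 127 (skipping 2, 29, which divide the discriminant), each new pattern first appears at: mod 3: f = (x^3 + x^2 + 2x + 1)(x^3 + 2x^2 + 1), pattern 3+3; mod 5: f = (x^6 + 4x^5 + x^4 + x^3 + x^2 + 4), pattern 6; mod 7: f = (x + 2)(x + 3)(x^4 + 3x^3 + 2x^2 + 4x + 3), pattern 4+1+1; mod 17: f = (x + 4)(x + 11)(x^2 + 14)(x^2 + 13x + 1), pattern 2+2+1+1; mod 23: f = (x^2 + 8x + 5)(x^2 + 11x + 2)(x^2 + 21x + 5), pattern 2+2+2; mod 67: f = (x^2 + 65x + 15)(x^4 + 63x^3 + 60x^2 + 22x + 36), pattern 4+2; mod 127: f = (x + 39)(x + 59)(x + 66)(x + 86)(x^2 + 125x + 122), pattern 2+1+1+1+1. No other pattern occurs in this range, so the set of observed cycle types is {3+3, 6, 4+1+1, 2+2+1+1, 2+2+2, 4+2, 2+1+1+1+1}. The candidates containing elements of all these cycle types are S_4 x C_2 (6T11) of order 48, S_6 (6T16) of order 720; the others are excluded. The observed types are precisely the cycle types that occur in S_4 x C_2 (6T11) (apart from the identity). Each of the other remaining candidates has further cycle types, and by the Chebotarev density theorem the matching factorization patterns would occur for a proportion of primes equal to their share of the group: S_6 (6T16) additionally contains elements of type 5+1, 3+2+1, 3+1+1+1 (304 of its 720 elements, about 42% of primes). None of the 29 primes tested shows any such pattern (for each of these groups the chance of that is below 10^-4), which rules them out. Hence G = S_4 x C_2 (6T11), of order 48. The Galois group S_4 x C_2 (6T11) has order 48, so the splitting field has degree 48 over Q.

48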